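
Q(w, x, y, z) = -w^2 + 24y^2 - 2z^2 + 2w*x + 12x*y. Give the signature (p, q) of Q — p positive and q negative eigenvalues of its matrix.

(1, 3)

The associated matrix is A = [[-1, 1, 0, 0], [1, 0, 6, 0], [0, 6, 24, 0], [0, 0, 0, -2]].
Row-reducing A symmetrically gives the diagonal entries -1, 1, -12, -2.
That gives 1 positive, 3 negative pivots.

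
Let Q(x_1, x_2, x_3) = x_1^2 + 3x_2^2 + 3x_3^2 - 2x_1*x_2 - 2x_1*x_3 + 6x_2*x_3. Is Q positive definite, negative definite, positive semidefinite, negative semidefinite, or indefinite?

The associated matrix is A = [[1, -1, -1], [-1, 3, 3], [-1, 3, 3]].
Row-reducing A symmetrically gives the diagonal entries 1, 2, 0.
Counting signs: 2 positive, 1 zero.
Hence Q is positive semidefinite.

positive semidefinite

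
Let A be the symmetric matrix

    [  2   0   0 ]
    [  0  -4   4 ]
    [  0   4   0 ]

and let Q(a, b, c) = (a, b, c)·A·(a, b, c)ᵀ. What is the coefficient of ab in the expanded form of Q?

The coefficient of ab is A[1,2] + A[2,1] = 2·0 = 0.

0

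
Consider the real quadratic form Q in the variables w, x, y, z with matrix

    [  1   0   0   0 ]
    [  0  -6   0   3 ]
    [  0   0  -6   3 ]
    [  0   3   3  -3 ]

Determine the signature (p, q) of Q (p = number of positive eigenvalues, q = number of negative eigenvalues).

Applying the same elementary operations to the rows and columns of A produces a congruent diagonal matrix with entries 1, -6, -6, 0.
So there are 1 positive, 2 negative, 1 zero pivots.

(1, 2)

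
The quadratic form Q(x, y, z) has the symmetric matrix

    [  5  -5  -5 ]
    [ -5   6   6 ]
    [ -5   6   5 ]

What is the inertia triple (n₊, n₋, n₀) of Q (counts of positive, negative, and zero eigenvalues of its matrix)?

(2, 1, 0)

Congruent diagonalization of A (simultaneous row and column reduction) yields pivots 5, 1, -1.
That gives 2 positive, 1 negative pivots.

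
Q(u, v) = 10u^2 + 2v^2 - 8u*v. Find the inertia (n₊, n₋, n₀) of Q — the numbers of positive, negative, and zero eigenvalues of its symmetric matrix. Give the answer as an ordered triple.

(2, 0, 0)

The symmetric matrix is A = [[10, -4], [-4, 2]].
Congruent diagonalization of A (simultaneous row and column reduction) yields pivots 10, 2/5.
That gives 2 positive pivots.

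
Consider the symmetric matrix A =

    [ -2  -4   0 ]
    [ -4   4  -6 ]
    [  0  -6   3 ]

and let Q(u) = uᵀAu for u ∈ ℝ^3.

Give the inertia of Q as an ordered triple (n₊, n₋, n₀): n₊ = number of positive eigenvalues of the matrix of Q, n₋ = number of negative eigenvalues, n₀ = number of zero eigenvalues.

Symmetric row and column elimination reduces A to a congruent diagonal form with pivots -2, 12, 0.
Counting signs: 1 positive, 1 negative, 1 zero.

(1, 1, 1)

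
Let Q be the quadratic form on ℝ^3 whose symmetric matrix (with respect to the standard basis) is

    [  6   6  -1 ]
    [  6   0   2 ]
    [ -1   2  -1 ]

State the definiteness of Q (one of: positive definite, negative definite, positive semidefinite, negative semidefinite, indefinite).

indefinite

Applying the same elementary operations to the rows and columns of A produces a congruent diagonal matrix with entries 6, -6, 1/3.
That gives 2 positive, 1 negative pivots.
Hence Q is indefinite.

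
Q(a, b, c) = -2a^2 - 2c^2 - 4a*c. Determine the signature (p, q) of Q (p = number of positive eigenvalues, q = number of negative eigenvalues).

The symmetric matrix is A = [[-2, 0, -2], [0, 0, 0], [-2, 0, -2]].
Symmetric row and column elimination reduces A to a congruent diagonal form with pivots -2, 0, 0.
Counting signs: 1 negative, 2 zero.

(0, 1)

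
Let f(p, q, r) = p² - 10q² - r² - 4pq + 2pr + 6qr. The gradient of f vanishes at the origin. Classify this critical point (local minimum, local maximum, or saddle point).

The Hessian at the origin is H = [[2, -4, 2], [-4, -20, 6], [2, 6, -2]].
An LDLᵀ factorisation of H has diagonal entries 2, -28, -3/7.
So there are 1 positive, 2 negative pivots.
H is indefinite, so the origin is a saddle point.

saddle point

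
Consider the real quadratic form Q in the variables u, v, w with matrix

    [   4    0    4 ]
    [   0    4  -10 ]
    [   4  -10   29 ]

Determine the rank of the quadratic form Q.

2

Row-reducing A symmetrically gives the diagonal entries 4, 4, 0.
That gives 2 positive, 1 zero pivots.
The rank is the number of nonzero pivots: 2.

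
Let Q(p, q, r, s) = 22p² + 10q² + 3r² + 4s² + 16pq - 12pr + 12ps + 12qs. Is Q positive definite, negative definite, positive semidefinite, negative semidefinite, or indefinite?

positive semidefinite

The symmetric matrix is A = [[22, 8, -6, 6], [8, 10, 0, 6], [-6, 0, 3, 0], [6, 6, 0, 4]].
Congruent diagonalization of A (simultaneous row and column reduction) yields pivots 22, 78/11, 9/13, 0.
Counting signs: 3 positive, 1 zero.
Hence Q is positive semidefinite.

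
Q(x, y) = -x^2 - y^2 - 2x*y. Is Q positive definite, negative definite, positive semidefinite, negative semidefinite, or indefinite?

The symmetric matrix of Q is [[-1, -1], [-1, -1]].
For the 2×2 matrix [[-1, -1], [-1, -1]]: det = -1·-1 − (-1)² = 0, trace = -2.
det = 0 so one eigenvalue is zero; the form is semidefinite with the sign of the trace.

negative semidefinite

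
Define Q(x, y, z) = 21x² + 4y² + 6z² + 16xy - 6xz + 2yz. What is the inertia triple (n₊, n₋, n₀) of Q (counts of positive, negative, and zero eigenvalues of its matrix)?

Write A = [[21, 8, -3], [8, 4, 1], [-3, 1, 6]].
An LDLᵀ factorisation of A has diagonal entries 21, 20/21, 3/4.
Counting signs: 3 positive.

(3, 0, 0)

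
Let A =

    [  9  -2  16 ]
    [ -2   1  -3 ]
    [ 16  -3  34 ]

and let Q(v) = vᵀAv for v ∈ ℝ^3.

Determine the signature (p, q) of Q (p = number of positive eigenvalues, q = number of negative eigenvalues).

(3, 0)

Applying the same elementary operations to the rows and columns of A produces a congruent diagonal matrix with entries 9, 5/9, 5.
So there are 3 positive pivots.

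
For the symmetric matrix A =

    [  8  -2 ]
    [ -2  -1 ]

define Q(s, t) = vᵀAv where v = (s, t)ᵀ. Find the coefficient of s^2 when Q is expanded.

The coefficient of s^2 is the diagonal entry A[1,1] = 8.

8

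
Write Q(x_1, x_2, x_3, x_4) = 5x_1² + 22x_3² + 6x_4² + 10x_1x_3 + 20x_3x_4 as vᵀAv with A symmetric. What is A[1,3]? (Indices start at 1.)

The coefficient of x_1·x_3 in Q is 10. For a symmetric A this equals A[1,3] + A[3,1] = 2·A[1,3].
So A[1,3] = 10/2 = 5.

5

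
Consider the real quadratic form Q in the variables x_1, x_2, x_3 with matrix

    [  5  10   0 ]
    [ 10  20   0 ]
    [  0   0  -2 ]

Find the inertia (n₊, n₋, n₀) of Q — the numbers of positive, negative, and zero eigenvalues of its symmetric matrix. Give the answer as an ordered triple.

Row-reducing A symmetrically gives the diagonal entries 5, 0, -2.
Counting signs: 1 positive, 1 negative, 1 zero.

(1, 1, 1)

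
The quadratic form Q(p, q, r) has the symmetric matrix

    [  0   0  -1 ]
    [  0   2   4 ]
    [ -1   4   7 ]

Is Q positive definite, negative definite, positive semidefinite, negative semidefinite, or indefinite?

indefinite

A is congruent to a diagonal matrix with 2 positive, 1 negative and 0 zero entries, so Q is indefinite.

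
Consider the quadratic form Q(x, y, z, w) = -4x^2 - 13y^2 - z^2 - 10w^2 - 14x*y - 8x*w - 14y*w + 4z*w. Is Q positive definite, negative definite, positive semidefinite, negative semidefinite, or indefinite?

The associated matrix is A = [[-4, -7, 0, -4], [-7, -13, 0, -7], [0, 0, -1, 2], [-4, -7, 2, -10]].
Symmetric row and column elimination reduces A to a congruent diagonal form with pivots -4, -3/4, -1, -2.
That gives 4 negative pivots.
Hence Q is negative definite.

negative definite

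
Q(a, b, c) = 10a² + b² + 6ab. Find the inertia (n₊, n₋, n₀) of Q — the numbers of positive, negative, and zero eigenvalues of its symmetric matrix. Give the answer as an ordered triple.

(2, 0, 1)

The symmetric matrix is A = [[10, 3, 0], [3, 1, 0], [0, 0, 0]].
Congruent diagonalization of A (simultaneous row and column reduction) yields pivots 10, 1/10, 0.
Counting signs: 2 positive, 1 zero.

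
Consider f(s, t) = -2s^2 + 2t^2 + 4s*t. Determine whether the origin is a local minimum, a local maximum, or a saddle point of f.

saddle point

The Hessian at the origin is H = [[-4, 4], [4, 4]].
det H = -4·4 − (4)² = -32 < 0, so H is indefinite.
Therefore the origin is a saddle point.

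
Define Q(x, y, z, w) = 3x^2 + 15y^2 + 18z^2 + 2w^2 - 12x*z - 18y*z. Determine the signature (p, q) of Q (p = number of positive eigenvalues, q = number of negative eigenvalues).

(4, 0)

Write A = [[3, 0, -6, 0], [0, 15, -9, 0], [-6, -9, 18, 0], [0, 0, 0, 2]].
Congruent diagonalization of A (simultaneous row and column reduction) yields pivots 3, 15, 3/5, 2.
That gives 4 positive pivots.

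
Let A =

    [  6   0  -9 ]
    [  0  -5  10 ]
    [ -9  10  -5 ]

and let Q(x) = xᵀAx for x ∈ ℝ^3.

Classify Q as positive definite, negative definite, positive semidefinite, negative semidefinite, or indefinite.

indefinite

Applying the same elementary operations to the rows and columns of A produces a congruent diagonal matrix with entries 6, -5, 3/2.
So there are 2 positive, 1 negative pivots.
Hence Q is indefinite.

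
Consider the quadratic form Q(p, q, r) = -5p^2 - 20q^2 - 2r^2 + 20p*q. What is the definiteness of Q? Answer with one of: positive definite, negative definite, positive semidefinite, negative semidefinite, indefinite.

The symmetric matrix is A = [[-5, 10, 0], [10, -20, 0], [0, 0, -2]].
Row-reducing A symmetrically gives the diagonal entries -5, 0, -2.
So there are 2 negative, 1 zero pivots.
Hence Q is negative semidefinite.

negative semidefinite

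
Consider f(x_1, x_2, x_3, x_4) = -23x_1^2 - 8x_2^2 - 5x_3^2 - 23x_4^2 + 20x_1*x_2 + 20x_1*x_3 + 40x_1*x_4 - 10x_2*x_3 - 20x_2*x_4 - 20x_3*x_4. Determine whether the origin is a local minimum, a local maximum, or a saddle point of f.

The Hessian at the origin is H = [[-46, 20, 20, 40], [20, -16, -10, -20], [20, -10, -10, -20], [40, -20, -20, -46]].
Symmetric row and column elimination reduces H to a congruent diagonal form with pivots -46, -168/23, -15/14, -6.
Counting signs: 4 negative.
H is negative definite, so the origin is a strict local maximum.

local maximum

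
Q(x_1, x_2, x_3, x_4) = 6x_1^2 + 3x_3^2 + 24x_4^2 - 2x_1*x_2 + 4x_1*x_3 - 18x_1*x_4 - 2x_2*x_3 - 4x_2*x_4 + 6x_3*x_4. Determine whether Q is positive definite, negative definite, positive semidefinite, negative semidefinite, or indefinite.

indefinite

Write A = [[6, -1, 2, -9], [-1, 0, -1, -2], [2, -1, 3, 3], [-9, -2, 3, 24]].
Congruent diagonalization of A (simultaneous row and column reduction) yields pivots 6, -1/6, 5, 4.
That gives 3 positive, 1 negative pivots.
Hence Q is indefinite.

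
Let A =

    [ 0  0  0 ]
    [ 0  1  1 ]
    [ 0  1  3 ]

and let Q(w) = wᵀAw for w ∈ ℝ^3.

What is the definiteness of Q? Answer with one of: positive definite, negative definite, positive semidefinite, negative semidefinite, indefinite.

Congruent diagonalization of A (simultaneous row and column reduction) yields pivots 0, 1, 2.
So there are 2 positive, 1 zero pivots.
Hence Q is positive semidefinite.

positive semidefinite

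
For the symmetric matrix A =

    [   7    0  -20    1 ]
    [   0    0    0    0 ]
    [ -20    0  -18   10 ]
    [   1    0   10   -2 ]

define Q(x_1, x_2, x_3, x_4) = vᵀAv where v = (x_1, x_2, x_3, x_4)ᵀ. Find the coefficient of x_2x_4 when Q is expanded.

The coefficient of x_2x_4 is A[2,4] + A[4,2] = 2·0 = 0.

0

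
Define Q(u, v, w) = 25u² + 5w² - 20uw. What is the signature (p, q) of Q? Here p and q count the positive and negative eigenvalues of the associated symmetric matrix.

The symmetric matrix is A = [[25, 0, -10], [0, 0, 0], [-10, 0, 5]].
Applying the same elementary operations to the rows and columns of A produces a congruent diagonal matrix with entries 25, 0, 1.
That gives 2 positive, 1 zero pivots.

(2, 0)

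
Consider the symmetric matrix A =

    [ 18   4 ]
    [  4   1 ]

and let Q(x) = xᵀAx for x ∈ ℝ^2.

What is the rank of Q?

2

Symmetric row and column elimination reduces A to a congruent diagonal form with pivots 18, 1/9.
So there are 2 positive pivots.
The rank is the number of nonzero pivots: 2.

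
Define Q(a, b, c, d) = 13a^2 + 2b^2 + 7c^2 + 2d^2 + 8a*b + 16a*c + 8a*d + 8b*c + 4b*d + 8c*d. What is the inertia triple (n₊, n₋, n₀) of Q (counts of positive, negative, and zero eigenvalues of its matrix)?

The symmetric matrix is A = [[13, 4, 8, 4], [4, 2, 4, 2], [8, 4, 7, 4], [4, 2, 4, 2]].
Row-reducing A symmetrically gives the diagonal entries 13, 10/13, -1, 0.
So there are 2 positive, 1 negative, 1 zero pivots.

(2, 1, 1)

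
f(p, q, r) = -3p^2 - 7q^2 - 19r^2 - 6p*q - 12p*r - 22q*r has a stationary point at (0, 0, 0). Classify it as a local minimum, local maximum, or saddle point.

local maximum

The Hessian at the origin is H = [[-6, -6, -12], [-6, -14, -22], [-12, -22, -38]].
Row-reducing H symmetrically gives the diagonal entries -6, -8, -3/2.
That gives 3 negative pivots.
H is negative definite, so the origin is a strict local maximum.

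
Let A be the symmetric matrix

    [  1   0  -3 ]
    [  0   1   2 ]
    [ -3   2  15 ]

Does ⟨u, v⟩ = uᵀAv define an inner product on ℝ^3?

yes

Leading principal minors: Δ_1 = 1, Δ_2 = 1, Δ_3 = 2.
All leading principal minors are positive, so by Sylvester's criterion Q is positive definite.
⟨·,·⟩ is an inner product exactly when A is positive definite.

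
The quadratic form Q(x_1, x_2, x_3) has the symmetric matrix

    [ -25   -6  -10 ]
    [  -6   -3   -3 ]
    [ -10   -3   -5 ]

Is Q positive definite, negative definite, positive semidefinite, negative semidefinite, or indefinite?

Row-reducing A symmetrically gives the diagonal entries -25, -39/25, -10/13.
Counting signs: 3 negative.
Hence Q is negative definite.

negative definite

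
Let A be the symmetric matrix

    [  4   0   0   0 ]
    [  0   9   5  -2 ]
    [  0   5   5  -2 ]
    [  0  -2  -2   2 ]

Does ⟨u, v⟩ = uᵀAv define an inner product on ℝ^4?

yes

Leading principal minors: Δ_1 = 4, Δ_2 = 36, Δ_3 = 80, Δ_4 = 96.
All leading principal minors are positive, so by Sylvester's criterion Q is positive definite.
⟨·,·⟩ is an inner product exactly when A is positive definite.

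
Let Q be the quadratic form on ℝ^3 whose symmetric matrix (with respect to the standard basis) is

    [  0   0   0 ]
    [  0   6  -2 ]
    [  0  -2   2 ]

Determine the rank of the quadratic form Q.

2

Row-reducing A symmetrically gives the diagonal entries 0, 6, 4/3.
So there are 2 positive, 1 zero pivots.
The rank is the number of nonzero pivots: 2.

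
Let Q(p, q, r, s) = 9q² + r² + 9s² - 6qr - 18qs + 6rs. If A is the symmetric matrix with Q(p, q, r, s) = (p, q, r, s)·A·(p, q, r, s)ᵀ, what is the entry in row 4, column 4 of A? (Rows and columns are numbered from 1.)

9

The coefficient of s² in Q is 9, and that is exactly A[4,4].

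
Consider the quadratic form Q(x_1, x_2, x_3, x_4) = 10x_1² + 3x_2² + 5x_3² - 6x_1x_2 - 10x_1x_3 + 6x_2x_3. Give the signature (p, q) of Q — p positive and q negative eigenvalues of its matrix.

(3, 0)

Write A = [[10, -3, -5, 0], [-3, 3, 3, 0], [-5, 3, 5, 0], [0, 0, 0, 0]].
Applying the same elementary operations to the rows and columns of A produces a congruent diagonal matrix with entries 10, 21/10, 10/7, 0.
That gives 3 positive, 1 zero pivots.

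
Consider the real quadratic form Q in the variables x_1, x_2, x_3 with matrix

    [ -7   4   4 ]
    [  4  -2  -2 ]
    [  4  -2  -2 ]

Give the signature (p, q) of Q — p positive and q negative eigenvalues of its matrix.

(1, 1)

Row-reducing A symmetrically gives the diagonal entries -7, 2/7, 0.
So there are 1 positive, 1 negative, 1 zero pivots.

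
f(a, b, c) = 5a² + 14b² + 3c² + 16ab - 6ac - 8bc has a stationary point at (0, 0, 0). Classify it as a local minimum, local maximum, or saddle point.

The Hessian at the origin is H = [[10, 16, -6], [16, 28, -8], [-6, -8, 6]].
Symmetric row and column elimination reduces H to a congruent diagonal form with pivots 10, 12/5, 4/3.
Counting signs: 3 positive.
H is positive definite, so the origin is a strict local minimum.

local minimum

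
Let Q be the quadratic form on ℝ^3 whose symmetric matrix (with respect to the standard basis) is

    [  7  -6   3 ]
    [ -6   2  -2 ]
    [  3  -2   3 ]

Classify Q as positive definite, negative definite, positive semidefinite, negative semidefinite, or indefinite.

indefinite

Applying the same elementary operations to the rows and columns of A produces a congruent diagonal matrix with entries 7, -22/7, 20/11.
So there are 2 positive, 1 negative pivots.
Hence Q is indefinite.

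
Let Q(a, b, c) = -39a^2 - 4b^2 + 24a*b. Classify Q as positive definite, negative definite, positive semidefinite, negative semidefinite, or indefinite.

negative semidefinite

The symmetric matrix is A = [[-39, 12, 0], [12, -4, 0], [0, 0, 0]].
Applying the same elementary operations to the rows and columns of A produces a congruent diagonal matrix with entries -39, -4/13, 0.
That gives 2 negative, 1 zero pivots.
Hence Q is negative semidefinite.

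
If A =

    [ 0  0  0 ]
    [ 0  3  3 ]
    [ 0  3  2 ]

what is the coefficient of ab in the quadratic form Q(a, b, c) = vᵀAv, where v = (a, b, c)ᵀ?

0

The coefficient of ab is A[1,2] + A[2,1] = 2·0 = 0.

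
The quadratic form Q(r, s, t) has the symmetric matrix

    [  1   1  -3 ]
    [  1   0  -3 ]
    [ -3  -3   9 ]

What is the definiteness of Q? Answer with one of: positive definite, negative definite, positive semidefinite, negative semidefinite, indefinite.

indefinite

Applying the same elementary operations to the rows and columns of A produces a congruent diagonal matrix with entries 1, -1, 0.
That gives 1 positive, 1 negative, 1 zero pivots.
Hence Q is indefinite.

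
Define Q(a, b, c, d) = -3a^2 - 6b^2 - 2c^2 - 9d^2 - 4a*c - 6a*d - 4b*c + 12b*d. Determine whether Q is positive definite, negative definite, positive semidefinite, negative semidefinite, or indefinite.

The associated matrix is A = [[-3, 0, -2, -3], [0, -6, -2, 6], [-2, -2, -2, 0], [-3, 6, 0, -9]].
Symmetric row and column elimination reduces A to a congruent diagonal form with pivots -3, -6, 0, 0.
So there are 2 negative, 2 zero pivots.
Hence Q is negative semidefinite.

negative semidefinite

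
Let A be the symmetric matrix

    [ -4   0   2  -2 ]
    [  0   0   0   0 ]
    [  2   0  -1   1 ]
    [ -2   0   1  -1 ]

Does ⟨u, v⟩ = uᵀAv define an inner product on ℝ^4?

Congruent diagonalization of A (simultaneous row and column reduction) yields pivots -4, 0, 0, 0.
That gives 1 negative, 3 zero pivots.
Hence Q is negative semidefinite.
⟨·,·⟩ is an inner product exactly when A is positive definite.

no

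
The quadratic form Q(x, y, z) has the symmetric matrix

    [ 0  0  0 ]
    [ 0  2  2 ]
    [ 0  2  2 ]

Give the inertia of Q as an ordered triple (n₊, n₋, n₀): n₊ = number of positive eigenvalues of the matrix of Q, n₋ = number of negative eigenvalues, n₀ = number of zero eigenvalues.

(1, 0, 2)

Congruent diagonalization of A (simultaneous row and column reduction) yields pivots 0, 2, 0.
So there are 1 positive, 2 zero pivots.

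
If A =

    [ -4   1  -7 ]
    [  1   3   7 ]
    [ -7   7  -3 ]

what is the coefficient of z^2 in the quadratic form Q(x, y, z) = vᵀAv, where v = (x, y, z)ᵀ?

-3

The coefficient of z^2 is the diagonal entry A[3,3] = -3.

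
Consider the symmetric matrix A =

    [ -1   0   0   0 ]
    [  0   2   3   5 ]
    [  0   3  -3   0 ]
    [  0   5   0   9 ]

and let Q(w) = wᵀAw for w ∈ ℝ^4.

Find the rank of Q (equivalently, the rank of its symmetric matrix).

4

Congruent diagonalization of A (simultaneous row and column reduction) yields pivots -1, 2, -15/2, 4.
Counting signs: 2 positive, 2 negative.
The rank is the number of nonzero pivots: 4.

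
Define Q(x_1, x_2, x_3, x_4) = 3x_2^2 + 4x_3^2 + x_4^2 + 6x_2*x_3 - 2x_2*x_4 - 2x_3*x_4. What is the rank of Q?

3

Write A = [[0, 0, 0, 0], [0, 3, 3, -1], [0, 3, 4, -1], [0, -1, -1, 1]].
Symmetric row and column elimination reduces A to a congruent diagonal form with pivots 0, 3, 1, 2/3.
So there are 3 positive, 1 zero pivots.
The rank is the number of nonzero pivots: 3.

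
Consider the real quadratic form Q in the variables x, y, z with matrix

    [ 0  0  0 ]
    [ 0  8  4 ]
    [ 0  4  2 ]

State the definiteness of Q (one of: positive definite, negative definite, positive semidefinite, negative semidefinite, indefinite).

positive semidefinite

Congruent diagonalization of A (simultaneous row and column reduction) yields pivots 0, 8, 0.
That gives 1 positive, 2 zero pivots.
Hence Q is positive semidefinite.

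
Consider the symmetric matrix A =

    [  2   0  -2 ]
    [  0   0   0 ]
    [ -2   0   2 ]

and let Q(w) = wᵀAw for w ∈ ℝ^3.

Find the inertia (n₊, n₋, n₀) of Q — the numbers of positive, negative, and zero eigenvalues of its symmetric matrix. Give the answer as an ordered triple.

(1, 0, 2)

Row-reducing A symmetrically gives the diagonal entries 2, 0, 0.
That gives 1 positive, 2 zero pivots.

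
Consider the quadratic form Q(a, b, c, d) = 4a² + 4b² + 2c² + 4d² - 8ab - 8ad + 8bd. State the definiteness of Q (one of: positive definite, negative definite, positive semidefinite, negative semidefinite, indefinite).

Write A = [[4, -4, 0, -4], [-4, 4, 0, 4], [0, 0, 2, 0], [-4, 4, 0, 4]].
Congruent diagonalization of A (simultaneous row and column reduction) yields pivots 4, 0, 2, 0.
That gives 2 positive, 2 zero pivots.
Hence Q is positive semidefinite.

positive semidefinite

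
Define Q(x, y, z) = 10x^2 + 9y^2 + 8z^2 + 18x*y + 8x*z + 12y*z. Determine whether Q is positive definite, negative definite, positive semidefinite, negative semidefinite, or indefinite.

positive semidefinite

The symmetric matrix is A = [[10, 9, 4], [9, 9, 6], [4, 6, 8]].
Symmetric row and column elimination reduces A to a congruent diagonal form with pivots 10, 9/10, 0.
Counting signs: 2 positive, 1 zero.
Hence Q is positive semidefinite.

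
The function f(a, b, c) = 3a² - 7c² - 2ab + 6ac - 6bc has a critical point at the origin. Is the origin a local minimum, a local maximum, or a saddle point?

saddle point

The Hessian at the origin is H = [[6, -2, 6], [-2, 0, -6], [6, -6, -14]].
Applying the same elementary operations to the rows and columns of H produces a congruent diagonal matrix with entries 6, -2/3, 4.
Counting signs: 2 positive, 1 negative.
H is indefinite, so the origin is a saddle point.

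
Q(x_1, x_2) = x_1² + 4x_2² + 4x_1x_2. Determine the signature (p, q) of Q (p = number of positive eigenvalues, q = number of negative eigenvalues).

(1, 0)

The associated matrix is A = [[1, 2], [2, 4]].
Congruent diagonalization of A (simultaneous row and column reduction) yields pivots 1, 0.
So there are 1 positive, 1 zero pivots.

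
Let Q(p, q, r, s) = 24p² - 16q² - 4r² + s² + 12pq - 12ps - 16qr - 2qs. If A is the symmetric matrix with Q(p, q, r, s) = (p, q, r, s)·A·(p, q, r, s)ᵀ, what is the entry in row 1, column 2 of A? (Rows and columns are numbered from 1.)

The coefficient of p·q in Q is 12. For a symmetric A this equals A[1,2] + A[2,1] = 2·A[1,2].
So A[1,2] = 12/2 = 6.

6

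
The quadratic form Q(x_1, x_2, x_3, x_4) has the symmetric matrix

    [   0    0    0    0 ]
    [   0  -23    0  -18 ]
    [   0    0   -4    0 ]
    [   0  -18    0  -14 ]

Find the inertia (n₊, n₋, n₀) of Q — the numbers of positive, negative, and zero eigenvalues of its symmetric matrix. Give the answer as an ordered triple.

(1, 2, 1)

Symmetric row and column elimination reduces A to a congruent diagonal form with pivots 0, -23, -4, 2/23.
So there are 1 positive, 2 negative, 1 zero pivots.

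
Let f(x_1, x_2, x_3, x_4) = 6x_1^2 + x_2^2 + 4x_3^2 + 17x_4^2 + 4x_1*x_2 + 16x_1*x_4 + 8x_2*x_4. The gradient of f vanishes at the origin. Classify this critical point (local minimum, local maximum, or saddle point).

The Hessian at the origin is H = [[12, 4, 0, 16], [4, 2, 0, 8], [0, 0, 8, 0], [16, 8, 0, 34]].
Applying the same elementary operations to the rows and columns of H produces a congruent diagonal matrix with entries 12, 2/3, 8, 2.
Counting signs: 4 positive.
H is positive definite, so the origin is a strict local minimum.

local minimum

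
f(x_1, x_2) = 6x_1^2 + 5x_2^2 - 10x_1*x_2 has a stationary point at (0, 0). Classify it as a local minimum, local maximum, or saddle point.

local minimum

The Hessian at the origin is H = [[12, -10], [-10, 10]].
det H = 12·10 − (-10)² = 20 > 0 and H[1,1] = 12 > 0, so H is positive definite.
Therefore the origin is a local minimum.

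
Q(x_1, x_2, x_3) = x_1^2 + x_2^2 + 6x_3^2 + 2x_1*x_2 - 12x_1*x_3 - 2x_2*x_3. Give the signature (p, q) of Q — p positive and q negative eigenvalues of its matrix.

(2, 1)

The symmetric matrix is A = [[1, 1, -6], [1, 1, -1], [-6, -1, 6]].
By Sylvester's law of inertia any congruent diagonalization of A has 2 positive, 1 negative and 0 zero entries.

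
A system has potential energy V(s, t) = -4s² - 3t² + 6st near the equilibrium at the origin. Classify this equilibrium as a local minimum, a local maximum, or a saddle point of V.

The Hessian at the origin is H = [[-8, 6], [6, -6]].
det H = -8·-6 − (6)² = 12 > 0 and H[1,1] = -8 < 0, so H is negative definite.
Therefore the origin is a local maximum.

local maximum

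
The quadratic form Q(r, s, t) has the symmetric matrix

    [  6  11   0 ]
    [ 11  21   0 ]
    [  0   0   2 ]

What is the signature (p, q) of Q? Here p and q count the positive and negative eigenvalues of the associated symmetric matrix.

(3, 0)

Symmetric row and column elimination reduces A to a congruent diagonal form with pivots 6, 5/6, 2.
That gives 3 positive pivots.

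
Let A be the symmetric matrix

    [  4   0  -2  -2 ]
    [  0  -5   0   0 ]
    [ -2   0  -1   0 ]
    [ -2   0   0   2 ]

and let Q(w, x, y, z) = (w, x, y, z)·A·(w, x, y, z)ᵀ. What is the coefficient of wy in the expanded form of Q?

The coefficient of wy is A[1,3] + A[3,1] = 2·(-2) = -4.

-4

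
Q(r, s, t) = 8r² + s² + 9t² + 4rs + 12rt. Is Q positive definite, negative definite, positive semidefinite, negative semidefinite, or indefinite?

positive semidefinite

The associated matrix is A = [[8, 2, 6], [2, 1, 0], [6, 0, 9]].
Applying the same elementary operations to the rows and columns of A produces a congruent diagonal matrix with entries 8, 1/2, 0.
So there are 2 positive, 1 zero pivots.
Hence Q is positive semidefinite.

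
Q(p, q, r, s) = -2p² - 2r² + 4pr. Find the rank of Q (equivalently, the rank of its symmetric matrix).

1

Write A = [[-2, 0, 2, 0], [0, 0, 0, 0], [2, 0, -2, 0], [0, 0, 0, 0]].
Symmetric row and column elimination reduces A to a congruent diagonal form with pivots -2, 0, 0, 0.
Counting signs: 1 negative, 3 zero.
The rank is the number of nonzero pivots: 1.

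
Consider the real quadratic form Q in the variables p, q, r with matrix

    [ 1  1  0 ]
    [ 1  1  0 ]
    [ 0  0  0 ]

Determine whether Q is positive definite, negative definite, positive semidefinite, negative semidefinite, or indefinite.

Applying the same elementary operations to the rows and columns of A produces a congruent diagonal matrix with entries 1, 0, 0.
So there are 1 positive, 2 zero pivots.
Hence Q is positive semidefinite.

positive semidefinite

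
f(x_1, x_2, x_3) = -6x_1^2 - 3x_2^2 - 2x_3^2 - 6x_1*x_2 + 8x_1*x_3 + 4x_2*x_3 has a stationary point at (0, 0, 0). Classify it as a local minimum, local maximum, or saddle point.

saddle point

The Hessian at the origin is H = [[-12, -6, 8], [-6, -6, 4], [8, 4, -4]].
Congruent diagonalization of H (simultaneous row and column reduction) yields pivots -12, -3, 4/3.
So there are 1 positive, 2 negative pivots.
H is indefinite, so the origin is a saddle point.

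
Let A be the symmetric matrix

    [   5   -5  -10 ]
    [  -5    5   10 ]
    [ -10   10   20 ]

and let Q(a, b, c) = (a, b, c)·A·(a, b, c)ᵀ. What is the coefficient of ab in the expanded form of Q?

-10

The coefficient of ab is A[1,2] + A[2,1] = 2·(-5) = -10.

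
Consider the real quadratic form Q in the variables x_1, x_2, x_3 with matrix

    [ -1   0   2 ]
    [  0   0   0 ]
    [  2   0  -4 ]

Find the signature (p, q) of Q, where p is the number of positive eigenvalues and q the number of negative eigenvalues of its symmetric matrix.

(0, 1)

Congruent diagonalization of A (simultaneous row and column reduction) yields pivots -1, 0, 0.
Counting signs: 1 negative, 2 zero.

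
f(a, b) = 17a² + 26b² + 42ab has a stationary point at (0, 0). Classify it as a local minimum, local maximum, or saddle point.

The Hessian at the origin is H = [[34, 42], [42, 52]].
det H = 34·52 − (42)² = 4 > 0 and H[1,1] = 34 > 0, so H is positive definite.
Therefore the origin is a local minimum.

local minimum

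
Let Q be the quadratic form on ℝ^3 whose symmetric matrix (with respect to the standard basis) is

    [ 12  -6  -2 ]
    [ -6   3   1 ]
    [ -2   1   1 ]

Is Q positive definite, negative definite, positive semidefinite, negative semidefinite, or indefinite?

Congruent diagonalization of A (simultaneous row and column reduction) yields pivots 12, 0, 2/3.
Counting signs: 2 positive, 1 zero.
Hence Q is positive semidefinite.

positive semidefinite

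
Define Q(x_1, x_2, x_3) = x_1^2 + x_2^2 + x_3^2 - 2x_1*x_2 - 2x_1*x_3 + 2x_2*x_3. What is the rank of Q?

The associated matrix is A = [[1, -1, -1], [-1, 1, 1], [-1, 1, 1]].
Congruent diagonalization of A (simultaneous row and column reduction) yields pivots 1, 0, 0.
So there are 1 positive, 2 zero pivots.
The rank is the number of nonzero pivots: 1.

1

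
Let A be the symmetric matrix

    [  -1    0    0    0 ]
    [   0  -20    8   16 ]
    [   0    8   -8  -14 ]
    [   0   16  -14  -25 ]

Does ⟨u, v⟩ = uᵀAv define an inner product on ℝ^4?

Leading principal minors: Δ_1 = -1, Δ_2 = 20, Δ_3 = -96, Δ_4 = 16.
The signs alternate starting with Δ_1 < 0, so by Sylvester's criterion Q is negative definite.
⟨·,·⟩ is an inner product exactly when A is positive definite.

no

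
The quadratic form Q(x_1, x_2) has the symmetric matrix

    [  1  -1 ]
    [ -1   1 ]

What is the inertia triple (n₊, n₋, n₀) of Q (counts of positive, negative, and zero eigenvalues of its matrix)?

Applying the same elementary operations to the rows and columns of A produces a congruent diagonal matrix with entries 1, 0.
That gives 1 positive, 1 zero pivots.

(1, 0, 1)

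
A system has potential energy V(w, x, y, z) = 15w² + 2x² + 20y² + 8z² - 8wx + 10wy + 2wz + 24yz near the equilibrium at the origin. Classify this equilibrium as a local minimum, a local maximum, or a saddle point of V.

The Hessian at the origin is H = [[30, -8, 10, 2], [-8, 4, 0, 0], [10, 0, 40, 24], [2, 0, 24, 16]].
Congruent diagonalization of H (simultaneous row and column reduction) yields pivots 30, 28/15, 230/7, 24/115.
That gives 4 positive pivots.
H is positive definite, so the origin is a strict local minimum.

local minimum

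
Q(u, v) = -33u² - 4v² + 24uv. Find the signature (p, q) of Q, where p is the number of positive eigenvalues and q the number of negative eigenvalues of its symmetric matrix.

Write A = [[-33, 12], [12, -4]].
Congruent diagonalization of A (simultaneous row and column reduction) yields pivots -33, 4/11.
That gives 1 positive, 1 negative pivots.

(1, 1)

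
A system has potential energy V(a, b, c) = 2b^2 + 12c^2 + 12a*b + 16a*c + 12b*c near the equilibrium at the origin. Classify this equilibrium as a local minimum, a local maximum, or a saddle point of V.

saddle point

The Hessian at the origin is H = [[0, 12, 16], [12, 4, 12], [16, 12, 24]].
H is indefinite, so the origin is a saddle point.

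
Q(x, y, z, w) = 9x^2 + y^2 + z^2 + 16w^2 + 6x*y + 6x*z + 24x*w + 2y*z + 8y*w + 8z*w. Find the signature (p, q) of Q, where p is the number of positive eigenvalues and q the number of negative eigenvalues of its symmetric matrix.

Write A = [[9, 3, 3, 12], [3, 1, 1, 4], [3, 1, 1, 4], [12, 4, 4, 16]].
Symmetric row and column elimination reduces A to a congruent diagonal form with pivots 9, 0, 0, 0.
Counting signs: 1 positive, 3 zero.

(1, 0)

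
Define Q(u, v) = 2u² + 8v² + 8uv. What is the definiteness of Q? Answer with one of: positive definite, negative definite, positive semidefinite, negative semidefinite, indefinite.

positive semidefinite

Write A = [[2, 4], [4, 8]].
Applying the same elementary operations to the rows and columns of A produces a congruent diagonal matrix with entries 2, 0.
So there are 1 positive, 1 zero pivots.
Hence Q is positive semidefinite.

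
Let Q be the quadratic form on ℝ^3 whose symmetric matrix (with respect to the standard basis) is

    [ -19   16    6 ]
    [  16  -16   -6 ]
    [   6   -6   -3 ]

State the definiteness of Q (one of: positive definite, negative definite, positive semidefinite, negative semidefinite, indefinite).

negative definite

Applying the same elementary operations to the rows and columns of A produces a congruent diagonal matrix with entries -19, -48/19, -3/4.
That gives 3 negative pivots.
Hence Q is negative definite.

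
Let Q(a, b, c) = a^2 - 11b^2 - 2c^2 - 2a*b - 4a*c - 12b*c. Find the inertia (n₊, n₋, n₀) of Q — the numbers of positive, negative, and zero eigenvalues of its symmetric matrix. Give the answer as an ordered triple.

(1, 2, 0)

The symmetric matrix is A = [[1, -1, -2], [-1, -11, -6], [-2, -6, -2]].
Applying the same elementary operations to the rows and columns of A produces a congruent diagonal matrix with entries 1, -12, -2/3.
So there are 1 positive, 2 negative pivots.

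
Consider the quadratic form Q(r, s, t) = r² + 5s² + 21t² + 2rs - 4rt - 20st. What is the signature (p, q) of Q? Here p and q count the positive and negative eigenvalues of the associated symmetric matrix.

(3, 0)

The symmetric matrix is A = [[1, 1, -2], [1, 5, -10], [-2, -10, 21]].
Symmetric row and column elimination reduces A to a congruent diagonal form with pivots 1, 4, 1.
That gives 3 positive pivots.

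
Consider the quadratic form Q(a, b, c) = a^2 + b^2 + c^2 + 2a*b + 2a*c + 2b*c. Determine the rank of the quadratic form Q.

Write A = [[1, 1, 1], [1, 1, 1], [1, 1, 1]].
Row-reducing A symmetrically gives the diagonal entries 1, 0, 0.
Counting signs: 1 positive, 2 zero.
The rank is the number of nonzero pivots: 1.

1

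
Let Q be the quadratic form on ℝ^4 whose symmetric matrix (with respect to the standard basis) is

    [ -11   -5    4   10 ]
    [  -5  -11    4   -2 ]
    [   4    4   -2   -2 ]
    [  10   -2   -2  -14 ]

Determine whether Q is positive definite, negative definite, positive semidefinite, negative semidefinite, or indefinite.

negative semidefinite

Applying the same elementary operations to the rows and columns of A produces a congruent diagonal matrix with entries -11, -96/11, 0, 0.
So there are 2 negative, 2 zero pivots.
Hence Q is negative semidefinite.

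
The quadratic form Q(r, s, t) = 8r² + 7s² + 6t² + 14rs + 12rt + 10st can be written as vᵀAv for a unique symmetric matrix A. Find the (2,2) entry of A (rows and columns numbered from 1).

The coefficient of s² in Q is 7, and that is exactly A[2,2].

7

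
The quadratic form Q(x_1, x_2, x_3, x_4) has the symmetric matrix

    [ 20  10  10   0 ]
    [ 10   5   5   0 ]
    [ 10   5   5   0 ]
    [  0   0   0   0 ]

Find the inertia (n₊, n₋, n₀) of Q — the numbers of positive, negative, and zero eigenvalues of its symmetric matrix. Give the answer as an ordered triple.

(1, 0, 3)

Row-reducing A symmetrically gives the diagonal entries 20, 0, 0, 0.
So there are 1 positive, 3 zero pivots.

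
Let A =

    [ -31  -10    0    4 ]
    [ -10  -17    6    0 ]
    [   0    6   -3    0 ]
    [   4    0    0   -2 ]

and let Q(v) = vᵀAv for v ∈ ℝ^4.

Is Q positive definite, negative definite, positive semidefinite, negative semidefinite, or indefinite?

negative definite

Row-reducing A symmetrically gives the diagonal entries -31, -427/31, -165/427, -6/11.
That gives 4 negative pivots.
Hence Q is negative definite.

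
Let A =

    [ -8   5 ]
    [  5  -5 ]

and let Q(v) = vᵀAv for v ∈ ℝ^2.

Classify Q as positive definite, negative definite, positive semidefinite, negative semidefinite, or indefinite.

negative definite

For the 2×2 matrix [[-8, 5], [5, -5]]: det = -8·-5 − (5)² = 15, trace = -13.
det > 0 so both eigenvalues share the sign of the trace; trace = -13 < 0 ⇒ both negative.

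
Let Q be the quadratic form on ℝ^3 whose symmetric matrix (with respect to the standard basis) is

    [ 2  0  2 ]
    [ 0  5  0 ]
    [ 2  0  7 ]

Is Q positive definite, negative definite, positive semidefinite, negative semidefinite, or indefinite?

positive definite

Leading principal minors: Δ_1 = 2, Δ_2 = 10, Δ_3 = 50.
All leading principal minors are positive, so by Sylvester's criterion Q is positive definite.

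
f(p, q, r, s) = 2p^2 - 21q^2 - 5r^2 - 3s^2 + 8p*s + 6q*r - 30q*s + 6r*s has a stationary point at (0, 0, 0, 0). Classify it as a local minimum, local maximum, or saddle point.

saddle point

The Hessian at the origin is H = [[4, 0, 0, 8], [0, -42, 6, -30], [0, 6, -10, 6], [8, -30, 6, -6]].
Row-reducing H symmetrically gives the diagonal entries 4, -42, -64/7, -1/4.
So there are 1 positive, 3 negative pivots.
H is indefinite, so the origin is a saddle point.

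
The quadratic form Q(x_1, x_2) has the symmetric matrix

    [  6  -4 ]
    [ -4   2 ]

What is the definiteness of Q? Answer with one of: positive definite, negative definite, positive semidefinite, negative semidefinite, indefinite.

indefinite

Congruent diagonalization of A (simultaneous row and column reduction) yields pivots 6, -2/3.
Counting signs: 1 positive, 1 negative.
Hence Q is indefinite.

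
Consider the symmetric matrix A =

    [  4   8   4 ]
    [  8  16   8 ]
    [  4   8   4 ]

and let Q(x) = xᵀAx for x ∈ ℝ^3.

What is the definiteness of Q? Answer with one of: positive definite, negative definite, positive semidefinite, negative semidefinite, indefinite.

positive semidefinite

Symmetric row and column elimination reduces A to a congruent diagonal form with pivots 4, 0, 0.
That gives 1 positive, 2 zero pivots.
Hence Q is positive semidefinite.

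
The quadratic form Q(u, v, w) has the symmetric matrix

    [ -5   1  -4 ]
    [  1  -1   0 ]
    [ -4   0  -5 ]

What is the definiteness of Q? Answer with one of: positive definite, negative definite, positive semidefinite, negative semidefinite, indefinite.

negative definite

Leading principal minors: Δ_1 = -5, Δ_2 = 4, Δ_3 = -4.
The signs alternate starting with Δ_1 < 0, so by Sylvester's criterion Q is negative definite.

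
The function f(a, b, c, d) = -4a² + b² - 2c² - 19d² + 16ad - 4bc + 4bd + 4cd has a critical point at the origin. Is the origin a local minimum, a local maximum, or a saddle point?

saddle point

The Hessian at the origin is H = [[-8, 0, 0, 16], [0, 2, -4, 4], [0, -4, -4, 4], [16, 4, 4, -38]].
Symmetric row and column elimination reduces H to a congruent diagonal form with pivots -8, 2, -12, -2.
So there are 1 positive, 3 negative pivots.
H is indefinite, so the origin is a saddle point.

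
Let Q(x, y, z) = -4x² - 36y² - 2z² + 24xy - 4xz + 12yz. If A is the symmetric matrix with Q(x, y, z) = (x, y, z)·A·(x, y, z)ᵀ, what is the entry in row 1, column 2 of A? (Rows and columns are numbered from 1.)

The coefficient of x·y in Q is 24. For a symmetric A this equals A[1,2] + A[2,1] = 2·A[1,2].
So A[1,2] = 24/2 = 12.

12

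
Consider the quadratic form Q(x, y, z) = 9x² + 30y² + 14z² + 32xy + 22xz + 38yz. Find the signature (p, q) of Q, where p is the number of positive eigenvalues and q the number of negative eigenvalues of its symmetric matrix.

Write A = [[9, 16, 11], [16, 30, 19], [11, 19, 14]].
Symmetric row and column elimination reduces A to a congruent diagonal form with pivots 9, 14/9, 5/14.
Counting signs: 3 positive.

(3, 0)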